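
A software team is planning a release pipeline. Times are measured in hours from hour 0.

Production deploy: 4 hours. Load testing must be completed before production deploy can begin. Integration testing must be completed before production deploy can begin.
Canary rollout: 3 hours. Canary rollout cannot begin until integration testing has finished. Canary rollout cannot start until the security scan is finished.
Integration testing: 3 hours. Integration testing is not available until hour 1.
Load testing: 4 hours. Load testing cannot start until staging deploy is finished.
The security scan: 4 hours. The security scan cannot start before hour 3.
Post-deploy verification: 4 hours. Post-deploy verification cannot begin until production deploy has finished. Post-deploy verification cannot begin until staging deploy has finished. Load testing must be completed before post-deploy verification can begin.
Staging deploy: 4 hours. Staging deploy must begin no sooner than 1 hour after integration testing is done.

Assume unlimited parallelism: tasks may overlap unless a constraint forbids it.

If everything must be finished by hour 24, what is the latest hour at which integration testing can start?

4

To finish by hour 24, post-deploy verification (duration 4) must start no later than hour 20.
Since post-deploy verification (must start by hour 20) depends on it, production deploy must finish by hour 20. Backing off its 4-hour duration gives a latest start of hour 16.
Load testing has several dependents: production deploy (must start by hour 16); post-deploy verification (must start by hour 20). The earliest of those limits is hour 16, so load testing must start by 16 − 4 = hour 12.
For staging deploy: load testing (must start by hour 12); post-deploy verification (must start by hour 20). The most restrictive is hour 12; with a 4-hour duration, staging deploy must start by hour 8.
Canary rollout has no dependents, so it just needs to finish by hour 24. Starting by 24 − 3 = hour 21 achieves that.
Integration testing feeds staging deploy (must start by hour 8, minus 1-hour gap → hour 7); canary rollout (must start by hour 21); production deploy (must start by hour 16). Taking the minimum, integration testing must finish by hour 7 and start by 7 − 3 = hour 4.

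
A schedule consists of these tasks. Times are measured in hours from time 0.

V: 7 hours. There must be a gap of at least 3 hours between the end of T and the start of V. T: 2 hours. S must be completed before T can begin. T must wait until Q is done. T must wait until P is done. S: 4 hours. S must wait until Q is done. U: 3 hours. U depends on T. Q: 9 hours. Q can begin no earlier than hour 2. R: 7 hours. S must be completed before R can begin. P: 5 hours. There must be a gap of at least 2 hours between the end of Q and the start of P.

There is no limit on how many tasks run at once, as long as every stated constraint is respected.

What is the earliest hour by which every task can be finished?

30

Q waits on its own release at hour 2, so it starts at hour 2 and finishes at 2 + 9 = hour 11.
After Q (finishes hour 11), S can start at hour 11 and finishes at hour 15.
R cannot begin until S (finishes hour 15). It runs from hour 15 to 15 + 7 = hour 22.
P waits on Q (finishes hour 11, plus 2-hour gap → hour 13), so it starts at hour 13 and finishes at 13 + 5 = hour 18.
T has to wait for S (finishes hour 15); Q (finishes hour 11); P (finishes hour 18). The latest of these is hour 18, so T runs hour 18 to 18 + 2 = hour 20.
V waits on T (finishes hour 20, plus 3-hour gap → hour 23), so it starts at hour 23 and finishes at 23 + 7 = hour 30.
U waits on T (finishes hour 20), so it starts at hour 20 and finishes at 20 + 3 = hour 23.
All tasks are finished once the last one completes. Finish times: P at 18, Q at 11, R at 22, S at 15, T at 20, U at 23, V at 30. The latest is hour 30.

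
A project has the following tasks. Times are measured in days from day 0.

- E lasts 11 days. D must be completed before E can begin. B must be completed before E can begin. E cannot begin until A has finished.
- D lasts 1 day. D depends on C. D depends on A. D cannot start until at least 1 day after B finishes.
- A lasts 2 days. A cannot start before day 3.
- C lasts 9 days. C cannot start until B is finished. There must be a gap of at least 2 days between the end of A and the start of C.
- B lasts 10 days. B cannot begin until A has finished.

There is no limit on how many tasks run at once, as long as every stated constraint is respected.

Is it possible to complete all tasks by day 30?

A waits on its own release at day 3, so it starts at day 3 and finishes at 3 + 2 = day 5.
B waits on A (finishes day 5), so it starts at day 5 and finishes at 5 + 10 = day 15.
C needs all of B (finishes day 15); A (finishes day 5, plus 2-day gap → day 7). That puts its earliest start at day 15; it finishes at 15 + 9 = day 24.
D cannot start until C (finishes day 24); A (finishes day 5); B (finishes day 15, plus 1-day gap → day 16). The controlling bound is day 24, so D finishes at 24 + 1 = day 25.
For E: D (finishes day 25); B (finishes day 15); A (finishes day 5). Taking the maximum gives a start of day 25, and it finishes at 25 + 11 = day 36.
The earliest everything can be done is day 36, which is after the deadline of 30, so it is not possible.

No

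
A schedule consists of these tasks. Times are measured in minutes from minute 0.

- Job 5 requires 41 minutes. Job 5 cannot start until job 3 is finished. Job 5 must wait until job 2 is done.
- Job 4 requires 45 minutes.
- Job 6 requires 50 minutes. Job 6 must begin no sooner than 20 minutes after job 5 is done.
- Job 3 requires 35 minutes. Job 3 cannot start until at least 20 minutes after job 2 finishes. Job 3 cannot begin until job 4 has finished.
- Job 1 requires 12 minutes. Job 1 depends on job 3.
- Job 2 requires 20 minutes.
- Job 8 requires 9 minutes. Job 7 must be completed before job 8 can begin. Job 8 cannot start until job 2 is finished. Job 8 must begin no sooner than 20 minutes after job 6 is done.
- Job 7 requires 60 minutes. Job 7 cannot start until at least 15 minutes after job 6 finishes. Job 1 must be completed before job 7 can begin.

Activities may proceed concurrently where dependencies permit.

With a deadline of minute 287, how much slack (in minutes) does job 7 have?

Nothing blocks job 4, so it runs from minute 0 to minute 45.
Job 2 can start immediately at minute 0; it finishes at minute 20.
Job 3 cannot start until job 2 (finishes minute 20, plus 20-minute gap → minute 40); job 4 (finishes minute 45). The controlling bound is minute 45, so job 3 finishes at 45 + 35 = minute 80.
Job 5 cannot start until job 3 (finishes minute 80); job 2 (finishes minute 20). The controlling bound is minute 80, so job 5 finishes at 80 + 41 = minute 121.
After job 5 (finishes minute 121, plus 20-minute gap → minute 141), job 6 can start at minute 141 and finishes at minute 191.
Job 1 waits on job 3 (finishes minute 80), so it starts at minute 80 and finishes at 80 + 12 = minute 92.
Job 7 needs all of job 6 (finishes minute 191, plus 15-minute gap → minute 206); job 1 (finishes minute 92). That puts its earliest start at minute 206; it finishes at 206 + 60 = minute 266.

Working backward from the deadline:
To finish by minute 287, job 8 (duration 9) must start no later than minute 278.
Job 7 feeds into job 8 (must start by minute 278); so job 7 must finish by minute 278 and therefore start by minute 218.
So job 7 can start as early as minute 206 and as late as minute 218, giving 218 − 206 = 12 minutes of slack.

12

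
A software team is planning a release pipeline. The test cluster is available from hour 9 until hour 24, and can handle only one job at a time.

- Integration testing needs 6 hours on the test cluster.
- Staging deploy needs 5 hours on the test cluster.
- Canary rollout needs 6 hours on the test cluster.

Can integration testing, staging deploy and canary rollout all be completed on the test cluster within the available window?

The test cluster window is 24 − 9 = 15 hours.
Running back to back, the jobs need 6 + 5 + 6 = 17 hours on the test cluster.
Since 17 > 15, they cannot all fit.

No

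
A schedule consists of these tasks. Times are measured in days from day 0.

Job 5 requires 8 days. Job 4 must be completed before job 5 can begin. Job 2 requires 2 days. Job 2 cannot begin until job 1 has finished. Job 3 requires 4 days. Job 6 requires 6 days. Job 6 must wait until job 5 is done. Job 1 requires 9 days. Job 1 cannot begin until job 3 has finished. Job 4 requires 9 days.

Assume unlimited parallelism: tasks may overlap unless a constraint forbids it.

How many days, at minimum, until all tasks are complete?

23

Job 4 can start immediately at day 0; it finishes at day 9.
Job 5 waits on job 4 (finishes day 9), so it starts at day 9 and finishes at 9 + 8 = day 17.
After job 5 (finishes day 17), job 6 can start at day 17 and finishes at day 23.
Nothing blocks job 3, so it runs from day 0 to day 4.
After job 3 (finishes day 4), job 1 can start at day 4 and finishes at day 13.
Job 2 waits on job 1 (finishes day 13), so it starts at day 13 and finishes at 13 + 2 = day 15.
All tasks are finished once the last one completes. Finish times: Job 1 at 13, Job 2 at 15, Job 3 at 4, Job 4 at 9, Job 5 at 17, Job 6 at 23. The latest is day 23.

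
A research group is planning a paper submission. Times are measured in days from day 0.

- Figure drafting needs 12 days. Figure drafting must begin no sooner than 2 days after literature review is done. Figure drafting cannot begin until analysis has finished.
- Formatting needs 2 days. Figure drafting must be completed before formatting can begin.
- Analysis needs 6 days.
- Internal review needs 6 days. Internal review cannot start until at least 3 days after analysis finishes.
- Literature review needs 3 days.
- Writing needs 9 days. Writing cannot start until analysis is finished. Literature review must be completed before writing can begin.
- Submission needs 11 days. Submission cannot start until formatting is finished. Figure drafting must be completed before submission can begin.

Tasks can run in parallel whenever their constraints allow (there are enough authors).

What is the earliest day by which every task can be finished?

Analysis can start immediately at day 0; it finishes at day 6.
Internal review waits on analysis (finishes day 6, plus 3-day gap → day 9), so it starts at day 9 and finishes at 9 + 6 = day 15.
Literature review can start immediately at day 0; it finishes at day 3.
Writing cannot start until analysis (finishes day 6); literature review (finishes day 3). The controlling bound is day 6, so writing finishes at 6 + 9 = day 15.
Figure drafting cannot start until literature review (finishes day 3, plus 2-day gap → day 5); analysis (finishes day 6). The controlling bound is day 6, so figure drafting finishes at 6 + 12 = day 18.
Formatting cannot begin until figure drafting (finishes day 18). It runs from day 18 to 18 + 2 = day 20.
Submission needs all of formatting (finishes day 20); figure drafting (finishes day 18). That puts its earliest start at day 20; it finishes at 20 + 11 = day 31.
All tasks are finished once the last one completes. Finish times: Literature review at 3, Analysis at 6, Figure drafting at 18, Writing at 15, Internal review at 15, Formatting at 20, Submission at 31. The latest is day 31.

31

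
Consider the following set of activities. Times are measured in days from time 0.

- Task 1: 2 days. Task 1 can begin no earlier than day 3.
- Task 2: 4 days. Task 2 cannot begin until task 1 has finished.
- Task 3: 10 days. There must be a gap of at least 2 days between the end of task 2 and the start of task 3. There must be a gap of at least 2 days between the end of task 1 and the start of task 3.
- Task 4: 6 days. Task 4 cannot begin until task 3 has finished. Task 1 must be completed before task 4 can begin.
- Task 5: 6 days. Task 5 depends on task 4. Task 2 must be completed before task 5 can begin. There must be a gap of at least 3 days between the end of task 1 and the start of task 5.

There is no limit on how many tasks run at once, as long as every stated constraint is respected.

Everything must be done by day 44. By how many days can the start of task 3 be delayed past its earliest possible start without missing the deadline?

After its own release at day 3, task 1 can start at day 3 and finishes at day 5.
Task 2 cannot begin until task 1 (finishes day 5). It runs from day 5 to 5 + 4 = day 9.
Task 3 has to wait for task 2 (finishes day 9, plus 2-day gap → day 11); task 1 (finishes day 5, plus 2-day gap → day 7). The latest of these is day 11, so task 3 runs day 11 to 11 + 10 = day 21.

Working backward from the deadline:
Nothing follows task 5; the deadline of day 44 is its only limit. It must start by 44 − 6 = day 38.
Task 4 must finish before task 5 (must start by day 38). With a 6-day duration, task 4 must start by 38 − 6 = day 32.
Task 3 has to be done before task 4 (must start by day 32). That means finishing by day 32, i.e. starting by 32 − 10 = day 22.
So task 3 can start as early as day 11 and as late as day 22, giving 22 − 11 = 11 days of slack.

11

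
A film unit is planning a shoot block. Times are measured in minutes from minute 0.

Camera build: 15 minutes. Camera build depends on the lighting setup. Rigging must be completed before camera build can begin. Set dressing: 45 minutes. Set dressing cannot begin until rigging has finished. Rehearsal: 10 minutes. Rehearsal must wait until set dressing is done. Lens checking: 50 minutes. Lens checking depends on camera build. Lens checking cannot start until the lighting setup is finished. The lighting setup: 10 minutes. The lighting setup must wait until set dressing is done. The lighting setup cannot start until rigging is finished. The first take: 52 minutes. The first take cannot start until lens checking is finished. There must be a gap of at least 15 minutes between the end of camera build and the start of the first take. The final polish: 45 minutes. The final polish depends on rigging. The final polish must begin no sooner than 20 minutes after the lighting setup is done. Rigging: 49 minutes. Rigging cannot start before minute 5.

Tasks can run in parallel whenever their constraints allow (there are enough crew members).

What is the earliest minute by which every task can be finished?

After its own release at minute 5, rigging can start at minute 5 and finishes at minute 54.
After rigging (finishes minute 54), set dressing can start at minute 54 and finishes at minute 99.
Rehearsal cannot begin until set dressing (finishes minute 99). It runs from minute 99 to 99 + 10 = minute 109.
The lighting setup has to wait for set dressing (finishes minute 99); rigging (finishes minute 54). The latest of these is minute 99, so the lighting setup runs minute 99 to 99 + 10 = minute 109.
The final polish needs all of rigging (finishes minute 54); the lighting setup (finishes minute 109, plus 20-minute gap → minute 129). That puts its earliest start at minute 129; it finishes at 129 + 45 = minute 174.
Camera build cannot start until the lighting setup (finishes minute 109); rigging (finishes minute 54). The controlling bound is minute 109, so camera build finishes at 109 + 15 = minute 124.
Lens checking needs all of camera build (finishes minute 124); the lighting setup (finishes minute 109). That puts its earliest start at minute 124; it finishes at 124 + 50 = minute 174.
The first take cannot start until lens checking (finishes minute 174); camera build (finishes minute 124, plus 15-minute gap → minute 139). The controlling bound is minute 174, so the first take finishes at 174 + 52 = minute 226.
All tasks are finished once the last one completes. Finish times: Rigging at 54, Set dressing at 99, The lighting setup at 109, Camera build at 124, Lens checking at 174, Rehearsal at 109, The final polish at 174, The first take at 226. The latest is minute 226.

226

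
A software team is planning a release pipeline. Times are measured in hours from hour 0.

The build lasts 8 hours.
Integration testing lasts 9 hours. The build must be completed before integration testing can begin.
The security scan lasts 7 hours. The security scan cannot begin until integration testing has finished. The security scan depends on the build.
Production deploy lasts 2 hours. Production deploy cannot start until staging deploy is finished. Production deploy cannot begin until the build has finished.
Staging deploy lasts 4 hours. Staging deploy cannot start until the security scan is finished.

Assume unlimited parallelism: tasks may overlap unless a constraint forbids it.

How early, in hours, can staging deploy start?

The build can start immediately at hour 0; it finishes at hour 8.
After the build (finishes hour 8), integration testing can start at hour 8 and finishes at hour 17.
For the security scan: integration testing (finishes hour 17); the build (finishes hour 8). Taking the maximum gives a start of hour 17, and it finishes at 17 + 7 = hour 24.
Staging deploy waits on the security scan (finishes hour 24), so the earliest it can start is hour 24.

24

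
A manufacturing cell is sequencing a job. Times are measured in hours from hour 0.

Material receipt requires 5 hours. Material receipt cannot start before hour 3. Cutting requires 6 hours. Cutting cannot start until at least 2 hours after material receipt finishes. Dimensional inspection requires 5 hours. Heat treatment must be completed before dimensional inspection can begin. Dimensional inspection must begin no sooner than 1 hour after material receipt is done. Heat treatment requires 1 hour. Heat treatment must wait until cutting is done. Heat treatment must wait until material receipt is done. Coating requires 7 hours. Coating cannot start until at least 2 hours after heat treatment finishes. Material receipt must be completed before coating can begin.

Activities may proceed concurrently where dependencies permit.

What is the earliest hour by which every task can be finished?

Material receipt waits on its own release at hour 3, so it starts at hour 3 and finishes at 3 + 5 = hour 8.
Cutting waits on material receipt (finishes hour 8, plus 2-hour gap → hour 10), so it starts at hour 10 and finishes at 10 + 6 = hour 16.
Heat treatment needs all of cutting (finishes hour 16); material receipt (finishes hour 8). That puts its earliest start at hour 16; it finishes at 16 + 1 = hour 17.
For coating: heat treatment (finishes hour 17, plus 2-hour gap → hour 19); material receipt (finishes hour 8). Taking the maximum gives a start of hour 19, and it finishes at 19 + 7 = hour 26.
Dimensional inspection cannot start until heat treatment (finishes hour 17); material receipt (finishes hour 8, plus 1-hour gap → hour 9). The controlling bound is hour 17, so dimensional inspection finishes at 17 + 5 = hour 22.
All tasks are finished once the last one completes. Finish times: Material receipt at 8, Cutting at 16, Heat treatment at 17, Dimensional inspection at 22, Coating at 26. The latest is hour 26.

26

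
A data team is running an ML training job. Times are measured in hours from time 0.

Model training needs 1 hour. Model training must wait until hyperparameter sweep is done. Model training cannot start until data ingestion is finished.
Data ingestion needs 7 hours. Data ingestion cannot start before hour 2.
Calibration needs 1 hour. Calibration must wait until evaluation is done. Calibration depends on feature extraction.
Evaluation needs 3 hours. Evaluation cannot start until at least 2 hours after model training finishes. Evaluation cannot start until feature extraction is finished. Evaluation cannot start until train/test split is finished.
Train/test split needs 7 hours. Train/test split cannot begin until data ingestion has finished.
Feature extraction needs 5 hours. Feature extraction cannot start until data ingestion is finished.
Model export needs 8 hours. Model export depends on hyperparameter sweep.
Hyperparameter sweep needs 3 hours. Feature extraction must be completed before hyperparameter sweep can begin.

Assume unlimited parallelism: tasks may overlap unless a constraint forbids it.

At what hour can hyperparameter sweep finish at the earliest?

17

Data ingestion waits on its own release at hour 2, so it starts at hour 2 and finishes at 2 + 7 = hour 9.
Feature extraction cannot begin until data ingestion (finishes hour 9). It runs from hour 9 to 9 + 5 = hour 14.
Hyperparameter sweep waits on feature extraction (finishes hour 14), so it starts at hour 14 and finishes at 14 + 3 = hour 17.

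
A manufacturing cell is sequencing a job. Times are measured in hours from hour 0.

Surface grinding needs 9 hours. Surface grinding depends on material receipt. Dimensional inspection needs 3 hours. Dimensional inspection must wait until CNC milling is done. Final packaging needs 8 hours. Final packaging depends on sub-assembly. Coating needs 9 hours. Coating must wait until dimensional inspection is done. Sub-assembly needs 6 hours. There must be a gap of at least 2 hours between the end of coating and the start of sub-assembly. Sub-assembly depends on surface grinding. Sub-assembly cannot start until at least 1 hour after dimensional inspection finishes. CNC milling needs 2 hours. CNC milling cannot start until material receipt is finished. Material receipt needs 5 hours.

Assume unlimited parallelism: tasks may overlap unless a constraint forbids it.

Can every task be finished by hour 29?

No

Material receipt has no prerequisites, so it starts at hour 0 and finishes at hour 5.
Surface grinding waits on material receipt (finishes hour 5), so it starts at hour 5 and finishes at 5 + 9 = hour 14.
CNC milling waits on material receipt (finishes hour 5), so it starts at hour 5 and finishes at 5 + 2 = hour 7.
After CNC milling (finishes hour 7), dimensional inspection can start at hour 7 and finishes at hour 10.
Coating cannot begin until dimensional inspection (finishes hour 10). It runs from hour 10 to 10 + 9 = hour 19.
For sub-assembly: coating (finishes hour 19, plus 2-hour gap → hour 21); surface grinding (finishes hour 14); dimensional inspection (finishes hour 10, plus 1-hour gap → hour 11). Taking the maximum gives a start of hour 21, and it finishes at 21 + 6 = hour 27.
Final packaging cannot begin until sub-assembly (finishes hour 27). It runs from hour 27 to 27 + 8 = hour 35.
The earliest everything can be done is hour 35, which is after the deadline of 29, so it is not possible.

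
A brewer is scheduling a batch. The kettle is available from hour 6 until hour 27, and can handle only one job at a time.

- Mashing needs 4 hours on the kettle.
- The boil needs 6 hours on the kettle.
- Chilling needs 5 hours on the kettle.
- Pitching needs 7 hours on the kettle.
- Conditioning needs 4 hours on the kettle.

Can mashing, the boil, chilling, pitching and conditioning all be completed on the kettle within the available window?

The kettle window is 27 − 6 = 21 hours.
Running back to back, the jobs need 4 + 6 + 5 + 7 + 4 = 26 hours on the kettle.
Since 26 > 21, they cannot all fit.

No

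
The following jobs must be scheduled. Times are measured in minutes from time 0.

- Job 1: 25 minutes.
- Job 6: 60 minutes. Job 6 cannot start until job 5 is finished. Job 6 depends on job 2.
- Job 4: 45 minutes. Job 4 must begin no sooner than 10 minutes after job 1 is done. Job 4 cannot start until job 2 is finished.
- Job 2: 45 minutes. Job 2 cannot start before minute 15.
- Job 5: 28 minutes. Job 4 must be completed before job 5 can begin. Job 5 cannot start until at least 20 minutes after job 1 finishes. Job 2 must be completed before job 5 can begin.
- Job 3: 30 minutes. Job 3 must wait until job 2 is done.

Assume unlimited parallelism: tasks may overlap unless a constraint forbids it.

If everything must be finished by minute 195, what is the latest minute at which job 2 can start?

17

Nothing follows job 6; the deadline of minute 195 is its only limit. It must start by 195 − 60 = minute 135.
Job 5 feeds into job 6 (must start by minute 135); so job 5 must finish by minute 135 and therefore start by minute 107.
Job 4 must finish before job 5 (must start by minute 107). With a 45-minute duration, job 4 must start by 107 − 45 = minute 62.
Job 3 has no dependents, so it just needs to finish by minute 195. Starting by 195 − 30 = minute 165 achieves that.
For job 2: job 3 (must start by minute 165); job 4 (must start by minute 62); job 5 (must start by minute 107); job 6 (must start by minute 135). The most restrictive is minute 62; with a 45-minute duration, job 2 must start by minute 17.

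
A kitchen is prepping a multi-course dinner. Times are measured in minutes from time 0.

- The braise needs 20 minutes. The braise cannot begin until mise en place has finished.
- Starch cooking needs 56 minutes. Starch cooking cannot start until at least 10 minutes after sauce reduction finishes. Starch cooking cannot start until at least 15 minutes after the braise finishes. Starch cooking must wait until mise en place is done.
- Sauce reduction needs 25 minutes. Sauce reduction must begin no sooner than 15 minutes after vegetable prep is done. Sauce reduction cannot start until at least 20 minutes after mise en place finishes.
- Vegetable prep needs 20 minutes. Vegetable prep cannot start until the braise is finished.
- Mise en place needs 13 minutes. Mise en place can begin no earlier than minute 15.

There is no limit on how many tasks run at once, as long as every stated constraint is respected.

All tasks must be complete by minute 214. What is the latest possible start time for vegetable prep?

Nothing follows starch cooking; the deadline of minute 214 is its only limit. It must start by 214 − 56 = minute 158.
Sauce reduction has to be done before starch cooking (must start by minute 158, minus 10-minute gap → minute 148). That means finishing by minute 148, i.e. starting by 148 − 25 = minute 123.
Since sauce reduction (must start by minute 123, minus 15-minute gap → minute 108) depends on it, vegetable prep must finish by minute 108. Backing off its 20-minute duration gives a latest start of minute 88.

88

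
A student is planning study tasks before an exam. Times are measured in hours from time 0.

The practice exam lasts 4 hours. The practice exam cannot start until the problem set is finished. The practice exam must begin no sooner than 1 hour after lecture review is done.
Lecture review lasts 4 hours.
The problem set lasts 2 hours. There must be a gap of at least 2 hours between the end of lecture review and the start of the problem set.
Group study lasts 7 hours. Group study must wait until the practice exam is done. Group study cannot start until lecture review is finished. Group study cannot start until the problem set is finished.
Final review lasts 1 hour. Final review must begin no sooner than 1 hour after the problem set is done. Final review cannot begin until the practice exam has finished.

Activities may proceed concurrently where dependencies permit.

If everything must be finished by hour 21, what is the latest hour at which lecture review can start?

To finish by hour 21, group study (duration 7) must start no later than hour 14.
Final review has no dependents, so it just needs to finish by hour 21. Starting by 21 − 1 = hour 20 achieves that.
The practice exam must finish in time for group study (must start by hour 14); final review (must start by hour 20). The tightest is hour 14, so the practice exam must start by 14 − 4 = hour 10.
The problem set feeds the practice exam (must start by hour 10); group study (must start by hour 14); final review (must start by hour 20, minus 1-hour gap → hour 19). Taking the minimum, the problem set must finish by hour 10 and start by 10 − 2 = hour 8.
Lecture review must finish in time for the problem set (must start by hour 8, minus 2-hour gap → hour 6); the practice exam (must start by hour 10, minus 1-hour gap → hour 9); group study (must start by hour 14). The tightest is hour 6, so lecture review must start by 6 − 4 = hour 2.

2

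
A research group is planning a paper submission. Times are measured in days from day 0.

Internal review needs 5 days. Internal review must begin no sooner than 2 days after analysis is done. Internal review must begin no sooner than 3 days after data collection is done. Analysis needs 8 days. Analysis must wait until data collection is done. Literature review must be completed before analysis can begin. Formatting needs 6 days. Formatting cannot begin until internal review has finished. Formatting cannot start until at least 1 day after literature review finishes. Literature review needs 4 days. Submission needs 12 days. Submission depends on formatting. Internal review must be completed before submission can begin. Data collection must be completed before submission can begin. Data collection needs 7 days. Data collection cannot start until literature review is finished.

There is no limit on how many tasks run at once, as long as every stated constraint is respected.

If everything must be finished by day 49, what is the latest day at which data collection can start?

9

Submission must finish by day 49; it takes 12 days, so it must start by 49 − 12 = day 37.
Formatting feeds into submission (must start by day 37); so formatting must finish by day 37 and therefore start by day 31.
Internal review has several dependents: formatting (must start by day 31); submission (must start by day 37). The earliest of those limits is day 31, so internal review must start by 31 − 5 = day 26.
Analysis has to be done before internal review (must start by day 26, minus 2-day gap → day 24). That means finishing by day 24, i.e. starting by 24 − 8 = day 16.
Data collection has several dependents: analysis (must start by day 16); internal review (must start by day 26, minus 3-day gap → day 23); submission (must start by day 37). The earliest of those limits is day 16, so data collection must start by 16 − 7 = day 9.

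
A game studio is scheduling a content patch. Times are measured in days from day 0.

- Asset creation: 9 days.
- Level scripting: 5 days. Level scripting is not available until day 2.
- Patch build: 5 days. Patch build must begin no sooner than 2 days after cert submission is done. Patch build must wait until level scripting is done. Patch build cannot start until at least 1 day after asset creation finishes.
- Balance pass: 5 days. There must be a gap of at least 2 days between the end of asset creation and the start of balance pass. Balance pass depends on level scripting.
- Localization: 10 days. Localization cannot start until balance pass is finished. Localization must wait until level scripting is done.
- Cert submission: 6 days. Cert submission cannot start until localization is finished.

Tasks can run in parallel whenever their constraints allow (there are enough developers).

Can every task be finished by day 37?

Level scripting cannot begin until its own release at day 2. It runs from day 2 to 2 + 5 = day 7.
Nothing blocks asset creation, so it runs from day 0 to day 9.
Balance pass needs all of asset creation (finishes day 9, plus 2-day gap → day 11); level scripting (finishes day 7). That puts its earliest start at day 11; it finishes at 11 + 5 = day 16.
Localization has to wait for balance pass (finishes day 16); level scripting (finishes day 7). The latest of these is day 16, so localization runs day 16 to 16 + 10 = day 26.
Cert submission cannot begin until localization (finishes day 26). It runs from day 26 to 26 + 6 = day 32.
Patch build cannot start until cert submission (finishes day 32, plus 2-day gap → day 34); level scripting (finishes day 7); asset creation (finishes day 9, plus 1-day gap → day 10). The controlling bound is day 34, so patch build finishes at 34 + 5 = day 39.
The earliest everything can be done is day 39, which is after the deadline of 37, so it is not possible.

No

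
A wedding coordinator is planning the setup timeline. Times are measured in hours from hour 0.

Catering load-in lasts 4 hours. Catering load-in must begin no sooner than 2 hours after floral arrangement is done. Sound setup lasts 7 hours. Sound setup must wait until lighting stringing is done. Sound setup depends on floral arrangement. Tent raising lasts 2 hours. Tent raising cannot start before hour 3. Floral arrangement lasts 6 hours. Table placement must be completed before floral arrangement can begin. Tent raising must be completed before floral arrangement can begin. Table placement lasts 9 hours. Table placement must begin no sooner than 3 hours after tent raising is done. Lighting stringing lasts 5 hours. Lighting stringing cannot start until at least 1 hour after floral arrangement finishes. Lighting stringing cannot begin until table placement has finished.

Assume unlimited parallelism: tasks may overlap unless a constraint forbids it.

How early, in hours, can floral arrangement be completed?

Tent raising cannot begin until its own release at hour 3. It runs from hour 3 to 3 + 2 = hour 5.
After tent raising (finishes hour 5, plus 3-hour gap → hour 8), table placement can start at hour 8 and finishes at hour 17.
Floral arrangement needs all of table placement (finishes hour 17); tent raising (finishes hour 5). That puts its earliest start at hour 17; it finishes at 17 + 6 = hour 23.

23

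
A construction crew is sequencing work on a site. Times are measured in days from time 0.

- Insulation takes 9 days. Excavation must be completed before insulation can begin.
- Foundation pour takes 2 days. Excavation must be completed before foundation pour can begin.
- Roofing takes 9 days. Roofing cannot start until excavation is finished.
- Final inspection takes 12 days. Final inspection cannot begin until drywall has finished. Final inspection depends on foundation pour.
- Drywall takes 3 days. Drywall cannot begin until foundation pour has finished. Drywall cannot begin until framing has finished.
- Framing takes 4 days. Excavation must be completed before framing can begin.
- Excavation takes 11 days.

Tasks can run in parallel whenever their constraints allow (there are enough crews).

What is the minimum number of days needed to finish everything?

Excavation has no prerequisites, so it starts at day 0 and finishes at day 11.
After excavation (finishes day 11), insulation can start at day 11 and finishes at day 20.
After excavation (finishes day 11), roofing can start at day 11 and finishes at day 20.
Framing waits on excavation (finishes day 11), so it starts at day 11 and finishes at 11 + 4 = day 15.
Foundation pour cannot begin until excavation (finishes day 11). It runs from day 11 to 11 + 2 = day 13.
Drywall has to wait for foundation pour (finishes day 13); framing (finishes day 15). The latest of these is day 15, so drywall runs day 15 to 15 + 3 = day 18.
For final inspection: drywall (finishes day 18); foundation pour (finishes day 13). Taking the maximum gives a start of day 18, and it finishes at 18 + 12 = day 30.
All tasks are finished once the last one completes. Finish times: Excavation at 11, Foundation pour at 13, Framing at 15, Roofing at 20, Insulation at 20, Drywall at 18, Final inspection at 30. The latest is day 30.

30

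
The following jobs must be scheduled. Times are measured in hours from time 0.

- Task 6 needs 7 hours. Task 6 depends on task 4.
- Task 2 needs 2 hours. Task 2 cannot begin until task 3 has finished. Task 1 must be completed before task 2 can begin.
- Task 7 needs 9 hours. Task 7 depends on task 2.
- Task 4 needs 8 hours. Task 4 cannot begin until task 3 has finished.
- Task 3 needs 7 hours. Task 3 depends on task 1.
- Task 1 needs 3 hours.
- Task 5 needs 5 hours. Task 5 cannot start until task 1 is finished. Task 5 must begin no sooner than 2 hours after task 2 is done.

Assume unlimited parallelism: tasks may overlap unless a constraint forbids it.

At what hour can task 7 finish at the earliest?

21

Nothing blocks task 1, so it runs from hour 0 to hour 3.
After task 1 (finishes hour 3), task 3 can start at hour 3 and finishes at hour 10.
For task 2: task 3 (finishes hour 10); task 1 (finishes hour 3). Taking the maximum gives a start of hour 10, and it finishes at 10 + 2 = hour 12.
Task 7 cannot begin until task 2 (finishes hour 12). It runs from hour 12 to 12 + 9 = hour 21.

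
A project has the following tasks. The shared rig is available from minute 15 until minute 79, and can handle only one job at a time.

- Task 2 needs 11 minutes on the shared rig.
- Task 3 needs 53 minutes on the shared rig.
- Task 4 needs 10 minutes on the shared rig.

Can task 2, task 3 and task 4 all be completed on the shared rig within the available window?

No

The shared rig window is 79 − 15 = 64 minutes.
Running back to back, the jobs need 11 + 53 + 10 = 74 minutes on the shared rig.
Since 74 > 64, they cannot all fit.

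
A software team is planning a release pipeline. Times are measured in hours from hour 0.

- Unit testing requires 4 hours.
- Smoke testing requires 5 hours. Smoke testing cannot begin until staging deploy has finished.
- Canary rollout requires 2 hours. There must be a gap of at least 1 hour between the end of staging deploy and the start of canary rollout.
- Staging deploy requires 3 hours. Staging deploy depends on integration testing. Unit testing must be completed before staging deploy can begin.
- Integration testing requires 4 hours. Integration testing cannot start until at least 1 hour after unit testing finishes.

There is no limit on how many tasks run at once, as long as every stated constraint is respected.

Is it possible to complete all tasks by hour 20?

Yes

Unit testing has no prerequisites, so it starts at hour 0 and finishes at hour 4.
After unit testing (finishes hour 4, plus 1-hour gap → hour 5), integration testing can start at hour 5 and finishes at hour 9.
Staging deploy needs all of integration testing (finishes hour 9); unit testing (finishes hour 4). That puts its earliest start at hour 9; it finishes at 9 + 3 = hour 12.
Canary rollout waits on staging deploy (finishes hour 12, plus 1-hour gap → hour 13), so it starts at hour 13 and finishes at 13 + 2 = hour 15.
Smoke testing cannot begin until staging deploy (finishes hour 12). It runs from hour 12 to 12 + 5 = hour 17.
Every task is finished by hour 17, which is no later than the deadline of 20, so the schedule is feasible.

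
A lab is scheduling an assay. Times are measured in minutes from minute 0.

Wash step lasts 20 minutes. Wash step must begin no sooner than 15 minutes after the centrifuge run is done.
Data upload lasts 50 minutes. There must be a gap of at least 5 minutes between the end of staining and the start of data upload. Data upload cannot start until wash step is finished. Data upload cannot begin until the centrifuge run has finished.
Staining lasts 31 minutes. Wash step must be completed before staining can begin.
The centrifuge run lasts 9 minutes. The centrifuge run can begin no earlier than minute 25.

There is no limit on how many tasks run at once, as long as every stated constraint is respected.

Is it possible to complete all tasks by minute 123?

After its own release at minute 25, the centrifuge run can start at minute 25 and finishes at minute 34.
Wash step waits on the centrifuge run (finishes minute 34, plus 15-minute gap → minute 49), so it starts at minute 49 and finishes at 49 + 20 = minute 69.
Staining waits on wash step (finishes minute 69), so it starts at minute 69 and finishes at 69 + 31 = minute 100.
Data upload needs all of staining (finishes minute 100, plus 5-minute gap → minute 105); wash step (finishes minute 69); the centrifuge run (finishes minute 34). That puts its earliest start at minute 105; it finishes at 105 + 50 = minute 155.
The earliest everything can be done is minute 155, which is after the deadline of 123, so it is not possible.

No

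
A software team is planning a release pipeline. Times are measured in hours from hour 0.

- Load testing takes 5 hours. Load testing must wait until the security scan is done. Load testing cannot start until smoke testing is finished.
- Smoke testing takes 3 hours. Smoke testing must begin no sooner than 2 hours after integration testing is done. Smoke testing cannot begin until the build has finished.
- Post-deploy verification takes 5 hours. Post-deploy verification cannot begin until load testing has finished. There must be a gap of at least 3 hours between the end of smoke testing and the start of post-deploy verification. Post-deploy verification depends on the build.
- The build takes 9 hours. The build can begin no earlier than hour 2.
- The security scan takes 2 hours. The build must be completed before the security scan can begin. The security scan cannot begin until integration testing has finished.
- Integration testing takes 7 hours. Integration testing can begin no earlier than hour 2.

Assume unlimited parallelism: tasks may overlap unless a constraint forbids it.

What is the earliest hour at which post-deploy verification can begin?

Integration testing cannot begin until its own release at hour 2. It runs from hour 2 to 2 + 7 = hour 9.
The build cannot begin until its own release at hour 2. It runs from hour 2 to 2 + 9 = hour 11.
Smoke testing cannot start until integration testing (finishes hour 9, plus 2-hour gap → hour 11); the build (finishes hour 11). The controlling bound is hour 11, so smoke testing finishes at 11 + 3 = hour 14.
The security scan needs all of the build (finishes hour 11); integration testing (finishes hour 9). That puts its earliest start at hour 11; it finishes at 11 + 2 = hour 13.
For load testing: the security scan (finishes hour 13); smoke testing (finishes hour 14). Taking the maximum gives a start of hour 14, and it finishes at 14 + 5 = hour 19.
Post-deploy verification waits on load testing (finishes hour 19); smoke testing (finishes hour 14, plus 3-hour gap → hour 17); the build (finishes hour 11). The latest of these is hour 19, which is the earliest post-deploy verification can start.

19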